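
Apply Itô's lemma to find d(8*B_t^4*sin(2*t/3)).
d(8*B_t^4*sin(2*t/3)) = (16*B_t^2*(B_t^2*cos(2*t/3) + 9*sin(2*t/3))/3) dt + (32*B_t^3*sin(2*t/3)) dB_t

Itô's formula for f(t, x): d f(t, B_t) = (f_t + (1/2) f_xx) dt + f_x dB_t. Compute partials of f(t, x) = 8*x^4*sin(2*t/3):
  f_t(t,x)  = 16*x^4*cos(2*t/3)/3
  f_x(t,x)  = 32*x^3*sin(2*t/3)
  f_xx(t,x) = 96*x^2*sin(2*t/3)
Assemble drift = f_t + (1/2) f_xx = 16*x^2*(x^2*cos(2*t/3) + 9*sin(2*t/3))/3 and diffusion = f_x = 32*x^3*sin(2*t/3). Substituting x = B_t:
  d(8*B_t^4*sin(2*t/3)) = (16*B_t^2*(B_t^2*cos(2*t/3) + 9*sin(2*t/3))/3) dt + (32*B_t^3*sin(2*t/3)) dB_t.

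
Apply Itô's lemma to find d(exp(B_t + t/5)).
d(exp(B_t + t/5)) = (7*exp(B_t + t/5)/10) dt + (exp(B_t + t/5)) dB_t

Itô's formula for f(t, x): d f(t, B_t) = (f_t + (1/2) f_xx) dt + f_x dB_t. Compute partials of f(t, x) = exp(t/5 + x):
  f_t(t,x)  = exp(t/5 + x)/5
  f_x(t,x)  = exp(t/5 + x)
  f_xx(t,x) = exp(t/5 + x)
Assemble drift = f_t + (1/2) f_xx = 7*exp(t/5 + x)/10 and diffusion = f_x = exp(t/5 + x). Substituting x = B_t:
  d(exp(B_t + t/5)) = (7*exp(B_t + t/5)/10) dt + (exp(B_t + t/5)) dB_t.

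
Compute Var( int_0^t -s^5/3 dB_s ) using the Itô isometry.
Var = t^11/99

The Itô integral of a deterministic integrand f(s) has mean 0 because each increment f(s) * (B_{s+ds} - B_s) has mean 0. By the Itô isometry:
  Var( int_0^t f(s) dB_s ) = E[ (int_0^t f(s) dB_s)^2 ] = int_0^t f(s)^2 ds.
Here f(s) = -s^5/3, so f(s)^2 = s^10/9. Integrate:
  int_0^t (s^10/9) ds = t^11/99.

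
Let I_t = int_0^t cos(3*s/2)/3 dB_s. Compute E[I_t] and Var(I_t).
E[I_t] = 0; Var(I_t) = t/18 + sin(3*t)/54

The Itô integral of a deterministic integrand f(s) has mean 0 because each increment f(s) * (B_{s+ds} - B_s) has mean 0. By the Itô isometry:
  Var( int_0^t f(s) dB_s ) = E[ (int_0^t f(s) dB_s)^2 ] = int_0^t f(s)^2 ds.
Here f(s) = cos(3*s/2)/3, so f(s)^2 = cos(3*s/2)^2/9. Integrate:
  int_0^t (cos(3*s/2)^2/9) ds = t/18 + sin(3*t)/54.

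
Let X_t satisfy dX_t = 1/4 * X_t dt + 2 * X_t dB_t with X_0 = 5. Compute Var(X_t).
Var(X_t) = 25*(exp(4*t) - 1)*exp(t/2)

For GBM dX = mu X dt + sigma X dB with X_0 = x_0, apply Itô to Y = log X: dY = (mu - sigma^2/2) dt + sigma dB, so Y_t = log(x_0) + (mu - sigma^2/2) t + sigma B_t and hence X_t = x_0 * exp((mu - sigma^2/2) t + sigma B_t).
With mu = 1/4, sigma = 2, x_0 = 5, this gives:
  X_t = 5 * exp((-7/4) * t + (2) * B_t).
Since sigma*B_t ~ Normal(0, sigma^2 t), E[exp(sigma*B_t)] = exp(sigma^2 t / 2); so E[X_t] = x_0 * exp((mu - sigma^2/2) t) * exp(sigma^2 t / 2) = x_0 * exp(mu t) = 5*exp(t/4).
Var(X_t) = E[X_t^2] - (E[X_t])^2 = x_0^2 * exp(2 mu t) * (exp(sigma^2 t) - 1) = 25*(exp(4*t) - 1)*exp(t/2).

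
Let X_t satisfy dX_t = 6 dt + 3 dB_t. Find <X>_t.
<X>_t = 9*t

For an Itô process dX_t = a(t) dt + b(t) dB_t, the quadratic variation is <X>_t = int_0^t b(s)^2 ds (the drift term does not contribute). Here b(s) = 3, so
  b(s)^2 = 9.
Integrating from 0 to t:
  <X>_t = int_0^t (9) ds = 9*t.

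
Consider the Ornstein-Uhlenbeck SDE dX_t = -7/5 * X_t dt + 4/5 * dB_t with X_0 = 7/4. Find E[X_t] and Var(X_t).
E[X_t] = 7*exp(-7*t/5)/4; Var(X_t) = 8/35 - 8*exp(-14*t/5)/35

The OU SDE dX = -theta X dt + sigma dB admits the integrating factor exp(theta t): d(exp(theta t) X_t) = sigma exp(theta t) dB_t. Integrating from 0 to t:
  X_t = x_0 * exp(-theta t) + sigma * int_0^t exp(-theta (t-s)) dB_s.
The Itô integral has mean 0 and (by the Itô isometry) variance sigma^2 * int_0^t exp(-2 theta (t - s)) ds = sigma^2 * (1 - exp(-2 theta t)) / (2 theta).
With theta = 7/5, sigma = 4/5, x_0 = 7/4:
  E[X_t] = 7/4 * exp(-7/5 t) = 7*exp(-7*t/5)/4
  Var(X_t) = (4/5)^2 * (1 - exp(-2*7/5 t)) / (2 * 7/5) = 8/35 - 8*exp(-14*t/5)/35.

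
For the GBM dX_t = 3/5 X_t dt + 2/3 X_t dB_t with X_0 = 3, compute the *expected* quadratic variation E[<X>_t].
E[<X>_t] = 90*exp(74*t/45)/37 - 90/37

<X>_t = int_0^t ((2/3) * X_s)^2 ds. Taking expectation inside the integral: E[<X>_t] = (2/3)^2 * int_0^t E[X_s^2] ds. For GBM, E[X_s^2] = x_0^2 * exp((2 mu + sigma^2) s). Integrating:
  E[<X>_t] = (2/3)^2 * 3^2 * (exp((2*(3/5) + (2/3)^2) t) - 1) / (2*(3/5) + (2/3)^2)
           = (2/3)^2 * 3^2 * (exp((74/45) t) - 1) / (74/45) = 90*exp(74*t/45)/37 - 90/37.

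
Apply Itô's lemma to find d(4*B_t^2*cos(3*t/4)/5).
d(4*B_t^2*cos(3*t/4)/5) = (-3*B_t^2*sin(3*t/4)/5 + 4*cos(3*t/4)/5) dt + (8*B_t*cos(3*t/4)/5) dB_t

Itô's formula for f(t, x): d f(t, B_t) = (f_t + (1/2) f_xx) dt + f_x dB_t. Compute partials of f(t, x) = 4*x^2*cos(3*t/4)/5:
  f_t(t,x)  = -3*x^2*sin(3*t/4)/5
  f_x(t,x)  = 8*x*cos(3*t/4)/5
  f_xx(t,x) = 8*cos(3*t/4)/5
Assemble drift = f_t + (1/2) f_xx = -3*x^2*sin(3*t/4)/5 + 4*cos(3*t/4)/5 and diffusion = f_x = 8*x*cos(3*t/4)/5. Substituting x = B_t:
  d(4*B_t^2*cos(3*t/4)/5) = (-3*B_t^2*sin(3*t/4)/5 + 4*cos(3*t/4)/5) dt + (8*B_t*cos(3*t/4)/5) dB_t.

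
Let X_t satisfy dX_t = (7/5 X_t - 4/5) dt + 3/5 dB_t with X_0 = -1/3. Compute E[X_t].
E[X_t] = 4/7 - 19*exp(7*t/5)/21

Taking expectations and using E[dB_t] = 0, the mean m(t) = E[X_t] satisfies the ODE m'(t) = a m(t) + b with m(0) = x_0. With a = 7/5, b = -4/5, x_0 = -1/3, the solution is
  m(t) = x_0 * exp(a t) + (b/a) * (exp(a t) - 1)
       = (-1/3) * exp((7/5) t) + ((-4/5)/(7/5)) * (exp((7/5) t) - 1)
       = 4/7 - 19*exp(7*t/5)/21.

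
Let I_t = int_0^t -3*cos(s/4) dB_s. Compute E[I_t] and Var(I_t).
E[I_t] = 0; Var(I_t) = 9*t/2 + 9*sin(t/2)

The Itô integral of a deterministic integrand f(s) has mean 0 because each increment f(s) * (B_{s+ds} - B_s) has mean 0. By the Itô isometry:
  Var( int_0^t f(s) dB_s ) = E[ (int_0^t f(s) dB_s)^2 ] = int_0^t f(s)^2 ds.
Here f(s) = -3*cos(s/4), so f(s)^2 = 9*cos(s/4)^2. Integrate:
  int_0^t (9*cos(s/4)^2) ds = 9*t/2 + 9*sin(t/2).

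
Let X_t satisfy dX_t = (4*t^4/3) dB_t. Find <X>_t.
<X>_t = 16*t^9/81

For an Itô process dX_t = a(t) dt + b(t) dB_t, the quadratic variation is <X>_t = int_0^t b(s)^2 ds (the drift term does not contribute). Here b(s) = 4*s^4/3, so
  b(s)^2 = 16*s^8/9.
Integrating from 0 to t:
  <X>_t = int_0^t (16*s^8/9) ds = 16*t^9/81.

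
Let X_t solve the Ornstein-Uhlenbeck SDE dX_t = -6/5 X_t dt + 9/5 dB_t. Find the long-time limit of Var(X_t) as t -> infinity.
lim Var(X_t) = 27/20

The OU SDE dX = -theta X dt + sigma dB admits the integrating factor exp(theta t): d(exp(theta t) X_t) = sigma exp(theta t) dB_t. Integrating from 0 to t gives X_t = x_0 * exp(-theta t) + sigma * int_0^t exp(-theta (t-s)) dB_s for any initial x_0. The Itô integral has variance (by the Itô isometry) sigma^2 * int_0^t exp(-2 theta (t - s)) ds = sigma^2 * (1 - exp(-2 theta t)) / (2 theta), independent of x_0.
With theta = 6/5, sigma = 9/5:
  Var(X_t) = (9/5)^2 * (1 - exp(-2*6/5 t)) / (2 * 6/5) = 27/20 - 27*exp(-12*t/5)/20.
As t -> infinity, exp(-2*6/5 t) -> 0, so the stationary variance is sigma^2 / (2 theta) = 27/20.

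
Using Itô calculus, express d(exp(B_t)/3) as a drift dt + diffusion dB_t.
d(exp(B_t)/3) = (exp(B_t)/6) dt + (exp(B_t)/3) dB_t

Itô's formula for f(B_t) gives d f(B_t) = f'(B_t) dB_t + (1/2) f''(B_t) dt. Compute derivatives of f(x) = exp(x)/3:
  f'(x)  = exp(x)/3
  f''(x) = exp(x)/3
Substitute x = B_t and multiply the f'' term by 1/2:
  drift     = (1/2) * (exp(x)/3) evaluated at B_t = exp(B_t)/6
  diffusion = (exp(x)/3) evaluated at B_t = exp(B_t)/3
Therefore d(exp(B_t)/3) = (exp(B_t)/6) dt + (exp(B_t)/3) dB_t.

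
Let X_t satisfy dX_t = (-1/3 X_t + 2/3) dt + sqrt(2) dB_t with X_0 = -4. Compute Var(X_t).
Var(X_t) = 3 - 3*exp(-2*t/3)

The variance V(t) = Var(X_t) satisfies V'(t) = 2 a V(t) + c^2 with V(0) = 0 (drift coefficient is linear in X, diffusion is constant). With a = -1/3, c = sqrt(2), the solution is
  V(t) = (c^2 / (2 a)) * (exp(2 a t) - 1)
       = (sqrt(2)^2 / (2*(-1/3))) * (exp((-2/3) t) - 1)
       = 3 - 3*exp(-2*t/3).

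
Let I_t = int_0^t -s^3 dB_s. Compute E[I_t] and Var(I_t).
E[I_t] = 0; Var(I_t) = t^7/7

The Itô integral of a deterministic integrand f(s) has mean 0 because each increment f(s) * (B_{s+ds} - B_s) has mean 0. By the Itô isometry:
  Var( int_0^t f(s) dB_s ) = E[ (int_0^t f(s) dB_s)^2 ] = int_0^t f(s)^2 ds.
Here f(s) = -s^3, so f(s)^2 = s^6. Integrate:
  int_0^t (s^6) ds = t^7/7.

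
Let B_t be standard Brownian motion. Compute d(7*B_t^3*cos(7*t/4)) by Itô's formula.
d(7*B_t^3*cos(7*t/4)) = (-49*B_t^3*sin(7*t/4)/4 + 21*B_t*cos(7*t/4)) dt + (21*B_t^2*cos(7*t/4)) dB_t

Itô's formula for f(t, x): d f(t, B_t) = (f_t + (1/2) f_xx) dt + f_x dB_t. Compute partials of f(t, x) = 7*x^3*cos(7*t/4):
  f_t(t,x)  = -49*x^3*sin(7*t/4)/4
  f_x(t,x)  = 21*x^2*cos(7*t/4)
  f_xx(t,x) = 42*x*cos(7*t/4)
Assemble drift = f_t + (1/2) f_xx = -49*x^3*sin(7*t/4)/4 + 21*x*cos(7*t/4) and diffusion = f_x = 21*x^2*cos(7*t/4). Substituting x = B_t:
  d(7*B_t^3*cos(7*t/4)) = (-49*B_t^3*sin(7*t/4)/4 + 21*B_t*cos(7*t/4)) dt + (21*B_t^2*cos(7*t/4)) dB_t.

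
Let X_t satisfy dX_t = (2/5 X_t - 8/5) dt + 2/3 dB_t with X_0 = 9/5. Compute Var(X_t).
Var(X_t) = 5*exp(4*t/5)/9 - 5/9

The variance V(t) = Var(X_t) satisfies V'(t) = 2 a V(t) + c^2 with V(0) = 0 (drift coefficient is linear in X, diffusion is constant). With a = 2/5, c = 2/3, the solution is
  V(t) = (c^2 / (2 a)) * (exp(2 a t) - 1)
       = ((2/3)^2 / (2*(2/5))) * (exp((4/5) t) - 1)
       = 5*exp(4*t/5)/9 - 5/9.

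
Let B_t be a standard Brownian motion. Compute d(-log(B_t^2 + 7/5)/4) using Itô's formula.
d(-log(B_t^2 + 7/5)/4) = (5*(5*B_t^2 - 7)/(4*(5*B_t^2 + 7)^2)) dt + (-5*B_t/(10*B_t^2 + 14)) dB_t

Itô's formula for f(B_t) gives d f(B_t) = f'(B_t) dB_t + (1/2) f''(B_t) dt. Compute derivatives of f(x) = -log(x^2 + 7/5)/4:
  f'(x)  = -5*x/(10*x^2 + 14)
  f''(x) = 5*(5*x^2 - 7)/(2*(5*x^2 + 7)^2)
Substitute x = B_t and multiply the f'' term by 1/2:
  drift     = (1/2) * (5*(5*x^2 - 7)/(2*(5*x^2 + 7)^2)) evaluated at B_t = 5*(5*B_t^2 - 7)/(4*(5*B_t^2 + 7)^2)
  diffusion = (-5*x/(10*x^2 + 14)) evaluated at B_t = -5*B_t/(10*B_t^2 + 14)
Therefore d(-log(B_t^2 + 7/5)/4) = (5*(5*B_t^2 - 7)/(4*(5*B_t^2 + 7)^2)) dt + (-5*B_t/(10*B_t^2 + 14)) dB_t.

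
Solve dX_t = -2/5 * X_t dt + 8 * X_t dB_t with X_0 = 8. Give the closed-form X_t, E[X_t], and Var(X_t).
X_t = 8 * exp((-162/5) t + (8) B_t); E[X_t] = 8*exp(-2*t/5); Var(X_t) = (64*exp(64*t) - 64)*exp(-4*t/5)

For GBM dX = mu X dt + sigma X dB with X_0 = x_0, apply Itô to Y = log X: dY = (mu - sigma^2/2) dt + sigma dB, so Y_t = log(x_0) + (mu - sigma^2/2) t + sigma B_t and hence X_t = x_0 * exp((mu - sigma^2/2) t + sigma B_t).
With mu = -2/5, sigma = 8, x_0 = 8, this gives:
  X_t = 8 * exp((-162/5) * t + (8) * B_t).
Since sigma*B_t ~ Normal(0, sigma^2 t), E[exp(sigma*B_t)] = exp(sigma^2 t / 2); so E[X_t] = x_0 * exp((mu - sigma^2/2) t) * exp(sigma^2 t / 2) = x_0 * exp(mu t) = 8*exp(-2*t/5).
Var(X_t) = E[X_t^2] - (E[X_t])^2 = x_0^2 * exp(2 mu t) * (exp(sigma^2 t) - 1) = (64*exp(64*t) - 64)*exp(-4*t/5).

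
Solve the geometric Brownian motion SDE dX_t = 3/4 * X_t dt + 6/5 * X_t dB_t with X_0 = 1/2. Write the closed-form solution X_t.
X_t = 1/2 * exp((3/100) * t + (6/5) * B_t)

For GBM dX = mu X dt + sigma X dB with X_0 = x_0, apply Itô to Y = log X: dY = (mu - sigma^2/2) dt + sigma dB, so Y_t = log(x_0) + (mu - sigma^2/2) t + sigma B_t and hence X_t = x_0 * exp((mu - sigma^2/2) t + sigma B_t).
With mu = 3/4, sigma = 6/5, x_0 = 1/2, this gives:
  X_t = 1/2 * exp((3/100) * t + (6/5) * B_t).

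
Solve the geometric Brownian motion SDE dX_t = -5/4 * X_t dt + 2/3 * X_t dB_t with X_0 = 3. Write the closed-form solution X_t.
X_t = 3 * exp((-53/36) * t + (2/3) * B_t)

For GBM dX = mu X dt + sigma X dB with X_0 = x_0, apply Itô to Y = log X: dY = (mu - sigma^2/2) dt + sigma dB, so Y_t = log(x_0) + (mu - sigma^2/2) t + sigma B_t and hence X_t = x_0 * exp((mu - sigma^2/2) t + sigma B_t).
With mu = -5/4, sigma = 2/3, x_0 = 3, this gives:
  X_t = 3 * exp((-53/36) * t + (2/3) * B_t).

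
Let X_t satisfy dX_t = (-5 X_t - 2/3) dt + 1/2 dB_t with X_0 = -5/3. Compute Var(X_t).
Var(X_t) = 1/40 - exp(-10*t)/40

The variance V(t) = Var(X_t) satisfies V'(t) = 2 a V(t) + c^2 with V(0) = 0 (drift coefficient is linear in X, diffusion is constant). With a = -5, c = 1/2, the solution is
  V(t) = (c^2 / (2 a)) * (exp(2 a t) - 1)
       = ((1/2)^2 / (2*(-5))) * (exp((-10) t) - 1)
       = 1/40 - exp(-10*t)/40.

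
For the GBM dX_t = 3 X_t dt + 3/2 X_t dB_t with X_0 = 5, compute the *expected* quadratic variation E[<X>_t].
E[<X>_t] = 75*exp(33*t/4)/11 - 75/11

<X>_t = int_0^t ((3/2) * X_s)^2 ds. Taking expectation inside the integral: E[<X>_t] = (3/2)^2 * int_0^t E[X_s^2] ds. For GBM, E[X_s^2] = x_0^2 * exp((2 mu + sigma^2) s). Integrating:
  E[<X>_t] = (3/2)^2 * 5^2 * (exp((2*3 + (3/2)^2) t) - 1) / (2*3 + (3/2)^2)
           = (3/2)^2 * 5^2 * (exp((33/4) t) - 1) / (33/4) = 75*exp(33*t/4)/11 - 75/11.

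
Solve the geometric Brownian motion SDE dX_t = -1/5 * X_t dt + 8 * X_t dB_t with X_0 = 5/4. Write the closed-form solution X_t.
X_t = 5/4 * exp((-161/5) * t + (8) * B_t)

For GBM dX = mu X dt + sigma X dB with X_0 = x_0, apply Itô to Y = log X: dY = (mu - sigma^2/2) dt + sigma dB, so Y_t = log(x_0) + (mu - sigma^2/2) t + sigma B_t and hence X_t = x_0 * exp((mu - sigma^2/2) t + sigma B_t).
With mu = -1/5, sigma = 8, x_0 = 5/4, this gives:
  X_t = 5/4 * exp((-161/5) * t + (8) * B_t).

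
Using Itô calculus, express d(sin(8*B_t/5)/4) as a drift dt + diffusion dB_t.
d(sin(8*B_t/5)/4) = (-8*sin(8*B_t/5)/25) dt + (2*cos(8*B_t/5)/5) dB_t

Itô's formula for f(B_t) gives d f(B_t) = f'(B_t) dB_t + (1/2) f''(B_t) dt. Compute derivatives of f(x) = sin(8*x/5)/4:
  f'(x)  = 2*cos(8*x/5)/5
  f''(x) = -16*sin(8*x/5)/25
Substitute x = B_t and multiply the f'' term by 1/2:
  drift     = (1/2) * (-16*sin(8*x/5)/25) evaluated at B_t = -8*sin(8*B_t/5)/25
  diffusion = (2*cos(8*x/5)/5) evaluated at B_t = 2*cos(8*B_t/5)/5
Therefore d(sin(8*B_t/5)/4) = (-8*sin(8*B_t/5)/25) dt + (2*cos(8*B_t/5)/5) dB_t.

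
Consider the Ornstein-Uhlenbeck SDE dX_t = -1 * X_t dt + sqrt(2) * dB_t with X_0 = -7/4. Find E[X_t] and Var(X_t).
E[X_t] = -7*exp(-t)/4; Var(X_t) = 1 - exp(-2*t)

The OU SDE dX = -theta X dt + sigma dB admits the integrating factor exp(theta t): d(exp(theta t) X_t) = sigma exp(theta t) dB_t. Integrating from 0 to t:
  X_t = x_0 * exp(-theta t) + sigma * int_0^t exp(-theta (t-s)) dB_s.
The Itô integral has mean 0 and (by the Itô isometry) variance sigma^2 * int_0^t exp(-2 theta (t - s)) ds = sigma^2 * (1 - exp(-2 theta t)) / (2 theta).
With theta = 1, sigma = sqrt(2), x_0 = -7/4:
  E[X_t] = -7/4 * exp(-1 t) = -7*exp(-t)/4
  Var(X_t) = (sqrt(2))^2 * (1 - exp(-2*1 t)) / (2 * 1) = 1 - exp(-2*t).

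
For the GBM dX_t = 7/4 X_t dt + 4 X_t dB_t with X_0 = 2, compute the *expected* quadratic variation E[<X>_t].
E[<X>_t] = 128*exp(39*t/2)/39 - 128/39

<X>_t = int_0^t (4 * X_s)^2 ds. Taking expectation inside the integral: E[<X>_t] = 4^2 * int_0^t E[X_s^2] ds. For GBM, E[X_s^2] = x_0^2 * exp((2 mu + sigma^2) s). Integrating:
  E[<X>_t] = 4^2 * 2^2 * (exp((2*(7/4) + 4^2) t) - 1) / (2*(7/4) + 4^2)
           = 4^2 * 2^2 * (exp((39/2) t) - 1) / (39/2) = 128*exp(39*t/2)/39 - 128/39.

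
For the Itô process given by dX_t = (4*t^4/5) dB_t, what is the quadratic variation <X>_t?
<X>_t = 16*t^9/225

For an Itô process dX_t = a(t) dt + b(t) dB_t, the quadratic variation is <X>_t = int_0^t b(s)^2 ds (the drift term does not contribute). Here b(s) = 4*s^4/5, so
  b(s)^2 = 16*s^8/25.
Integrating from 0 to t:
  <X>_t = int_0^t (16*s^8/25) ds = 16*t^9/225.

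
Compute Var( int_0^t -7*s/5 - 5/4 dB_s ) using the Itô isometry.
Var = t*(784*t^2 + 2100*t + 1875)/1200

The Itô integral of a deterministic integrand f(s) has mean 0 because each increment f(s) * (B_{s+ds} - B_s) has mean 0. By the Itô isometry:
  Var( int_0^t f(s) dB_s ) = E[ (int_0^t f(s) dB_s)^2 ] = int_0^t f(s)^2 ds.
Here f(s) = -7*s/5 - 5/4, so f(s)^2 = (28*s + 25)^2/400. Integrate:
  int_0^t ((28*s + 25)^2/400) ds = t*(784*t^2 + 2100*t + 1875)/1200.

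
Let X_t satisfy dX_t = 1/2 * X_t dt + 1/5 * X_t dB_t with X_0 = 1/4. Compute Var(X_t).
Var(X_t) = (exp(t/25) - 1)*exp(t)/16

For GBM dX = mu X dt + sigma X dB with X_0 = x_0, apply Itô to Y = log X: dY = (mu - sigma^2/2) dt + sigma dB, so Y_t = log(x_0) + (mu - sigma^2/2) t + sigma B_t and hence X_t = x_0 * exp((mu - sigma^2/2) t + sigma B_t).
With mu = 1/2, sigma = 1/5, x_0 = 1/4, this gives:
  X_t = 1/4 * exp((12/25) * t + (1/5) * B_t).
Since sigma*B_t ~ Normal(0, sigma^2 t), E[exp(sigma*B_t)] = exp(sigma^2 t / 2); so E[X_t] = x_0 * exp((mu - sigma^2/2) t) * exp(sigma^2 t / 2) = x_0 * exp(mu t) = exp(t/2)/4.
Var(X_t) = E[X_t^2] - (E[X_t])^2 = x_0^2 * exp(2 mu t) * (exp(sigma^2 t) - 1) = (exp(t/25) - 1)*exp(t)/16.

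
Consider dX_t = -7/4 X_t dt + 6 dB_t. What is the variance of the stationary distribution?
lim Var(X_t) = 72/7

The OU SDE dX = -theta X dt + sigma dB admits the integrating factor exp(theta t): d(exp(theta t) X_t) = sigma exp(theta t) dB_t. Integrating from 0 to t gives X_t = x_0 * exp(-theta t) + sigma * int_0^t exp(-theta (t-s)) dB_s for any initial x_0. The Itô integral has variance (by the Itô isometry) sigma^2 * int_0^t exp(-2 theta (t - s)) ds = sigma^2 * (1 - exp(-2 theta t)) / (2 theta), independent of x_0.
With theta = 7/4, sigma = 6:
  Var(X_t) = (6)^2 * (1 - exp(-2*7/4 t)) / (2 * 7/4) = 72/7 - 72*exp(-7*t/2)/7.
As t -> infinity, exp(-2*7/4 t) -> 0, so the stationary variance is sigma^2 / (2 theta) = 72/7.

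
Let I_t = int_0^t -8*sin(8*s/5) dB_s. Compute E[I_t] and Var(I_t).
E[I_t] = 0; Var(I_t) = 32*t - 20*sin(8*t/5)*cos(8*t/5)

The Itô integral of a deterministic integrand f(s) has mean 0 because each increment f(s) * (B_{s+ds} - B_s) has mean 0. By the Itô isometry:
  Var( int_0^t f(s) dB_s ) = E[ (int_0^t f(s) dB_s)^2 ] = int_0^t f(s)^2 ds.
Here f(s) = -8*sin(8*s/5), so f(s)^2 = 64*sin(8*s/5)^2. Integrate:
  int_0^t (64*sin(8*s/5)^2) ds = 32*t - 20*sin(8*t/5)*cos(8*t/5).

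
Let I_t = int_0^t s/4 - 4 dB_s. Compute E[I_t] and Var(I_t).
E[I_t] = 0; Var(I_t) = t*(t^2 - 48*t + 768)/48

The Itô integral of a deterministic integrand f(s) has mean 0 because each increment f(s) * (B_{s+ds} - B_s) has mean 0. By the Itô isometry:
  Var( int_0^t f(s) dB_s ) = E[ (int_0^t f(s) dB_s)^2 ] = int_0^t f(s)^2 ds.
Here f(s) = s/4 - 4, so f(s)^2 = (s - 16)^2/16. Integrate:
  int_0^t ((s - 16)^2/16) ds = t*(t^2 - 48*t + 768)/48.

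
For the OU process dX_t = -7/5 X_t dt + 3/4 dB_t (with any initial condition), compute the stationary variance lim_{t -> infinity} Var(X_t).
lim Var(X_t) = 45/224

The OU SDE dX = -theta X dt + sigma dB admits the integrating factor exp(theta t): d(exp(theta t) X_t) = sigma exp(theta t) dB_t. Integrating from 0 to t gives X_t = x_0 * exp(-theta t) + sigma * int_0^t exp(-theta (t-s)) dB_s for any initial x_0. The Itô integral has variance (by the Itô isometry) sigma^2 * int_0^t exp(-2 theta (t - s)) ds = sigma^2 * (1 - exp(-2 theta t)) / (2 theta), independent of x_0.
With theta = 7/5, sigma = 3/4:
  Var(X_t) = (3/4)^2 * (1 - exp(-2*7/5 t)) / (2 * 7/5) = 45/224 - 45*exp(-14*t/5)/224.
As t -> infinity, exp(-2*7/5 t) -> 0, so the stationary variance is sigma^2 / (2 theta) = 45/224.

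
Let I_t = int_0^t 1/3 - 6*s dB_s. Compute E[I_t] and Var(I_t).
E[I_t] = 0; Var(I_t) = t*(108*t^2 - 18*t + 1)/9

The Itô integral of a deterministic integrand f(s) has mean 0 because each increment f(s) * (B_{s+ds} - B_s) has mean 0. By the Itô isometry:
  Var( int_0^t f(s) dB_s ) = E[ (int_0^t f(s) dB_s)^2 ] = int_0^t f(s)^2 ds.
Here f(s) = 1/3 - 6*s, so f(s)^2 = (18*s - 1)^2/9. Integrate:
  int_0^t ((18*s - 1)^2/9) ds = t*(108*t^2 - 18*t + 1)/9.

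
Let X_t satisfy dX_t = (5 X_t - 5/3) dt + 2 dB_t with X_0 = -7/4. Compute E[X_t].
E[X_t] = 1/3 - 25*exp(5*t)/12

Taking expectations and using E[dB_t] = 0, the mean m(t) = E[X_t] satisfies the ODE m'(t) = a m(t) + b with m(0) = x_0. With a = 5, b = -5/3, x_0 = -7/4, the solution is
  m(t) = x_0 * exp(a t) + (b/a) * (exp(a t) - 1)
       = (-7/4) * exp(5 t) + ((-5/3)/5) * (exp(5 t) - 1)
       = 1/3 - 25*exp(5*t)/12.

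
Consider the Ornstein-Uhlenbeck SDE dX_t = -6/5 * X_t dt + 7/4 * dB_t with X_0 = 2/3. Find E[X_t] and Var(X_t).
E[X_t] = 2*exp(-6*t/5)/3; Var(X_t) = 245/192 - 245*exp(-12*t/5)/192

The OU SDE dX = -theta X dt + sigma dB admits the integrating factor exp(theta t): d(exp(theta t) X_t) = sigma exp(theta t) dB_t. Integrating from 0 to t:
  X_t = x_0 * exp(-theta t) + sigma * int_0^t exp(-theta (t-s)) dB_s.
The Itô integral has mean 0 and (by the Itô isometry) variance sigma^2 * int_0^t exp(-2 theta (t - s)) ds = sigma^2 * (1 - exp(-2 theta t)) / (2 theta).
With theta = 6/5, sigma = 7/4, x_0 = 2/3:
  E[X_t] = 2/3 * exp(-6/5 t) = 2*exp(-6*t/5)/3
  Var(X_t) = (7/4)^2 * (1 - exp(-2*6/5 t)) / (2 * 6/5) = 245/192 - 245*exp(-12*t/5)/192.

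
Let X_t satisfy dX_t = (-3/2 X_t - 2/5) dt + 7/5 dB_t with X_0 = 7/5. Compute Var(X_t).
Var(X_t) = 49/75 - 49*exp(-3*t)/75

The variance V(t) = Var(X_t) satisfies V'(t) = 2 a V(t) + c^2 with V(0) = 0 (drift coefficient is linear in X, diffusion is constant). With a = -3/2, c = 7/5, the solution is
  V(t) = (c^2 / (2 a)) * (exp(2 a t) - 1)
       = ((7/5)^2 / (2*(-3/2))) * (exp((-3) t) - 1)
       = 49/75 - 49*exp(-3*t)/75.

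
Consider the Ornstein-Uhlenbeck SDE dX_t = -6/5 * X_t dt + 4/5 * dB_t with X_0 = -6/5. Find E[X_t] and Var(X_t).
E[X_t] = -6*exp(-6*t/5)/5; Var(X_t) = 4/15 - 4*exp(-12*t/5)/15

The OU SDE dX = -theta X dt + sigma dB admits the integrating factor exp(theta t): d(exp(theta t) X_t) = sigma exp(theta t) dB_t. Integrating from 0 to t:
  X_t = x_0 * exp(-theta t) + sigma * int_0^t exp(-theta (t-s)) dB_s.
The Itô integral has mean 0 and (by the Itô isometry) variance sigma^2 * int_0^t exp(-2 theta (t - s)) ds = sigma^2 * (1 - exp(-2 theta t)) / (2 theta).
With theta = 6/5, sigma = 4/5, x_0 = -6/5:
  E[X_t] = -6/5 * exp(-6/5 t) = -6*exp(-6*t/5)/5
  Var(X_t) = (4/5)^2 * (1 - exp(-2*6/5 t)) / (2 * 6/5) = 4/15 - 4*exp(-12*t/5)/15.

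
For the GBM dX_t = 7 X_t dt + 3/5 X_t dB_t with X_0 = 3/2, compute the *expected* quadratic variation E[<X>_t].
E[<X>_t] = 81*exp(359*t/25)/1436 - 81/1436

<X>_t = int_0^t ((3/5) * X_s)^2 ds. Taking expectation inside the integral: E[<X>_t] = (3/5)^2 * int_0^t E[X_s^2] ds. For GBM, E[X_s^2] = x_0^2 * exp((2 mu + sigma^2) s). Integrating:
  E[<X>_t] = (3/5)^2 * (3/2)^2 * (exp((2*7 + (3/5)^2) t) - 1) / (2*7 + (3/5)^2)
           = (3/5)^2 * (3/2)^2 * (exp((359/25) t) - 1) / (359/25) = 81*exp(359*t/25)/1436 - 81/1436.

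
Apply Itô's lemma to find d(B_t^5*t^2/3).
d(B_t^5*t^2/3) = (2*B_t^3*t*(B_t^2 + 5*t)/3) dt + (5*B_t^4*t^2/3) dB_t

Itô's formula for f(t, x): d f(t, B_t) = (f_t + (1/2) f_xx) dt + f_x dB_t. Compute partials of f(t, x) = t^2*x^5/3:
  f_t(t,x)  = 2*t*x^5/3
  f_x(t,x)  = 5*t^2*x^4/3
  f_xx(t,x) = 20*t^2*x^3/3
Assemble drift = f_t + (1/2) f_xx = 2*t*x^3*(5*t + x^2)/3 and diffusion = f_x = 5*t^2*x^4/3. Substituting x = B_t:
  d(B_t^5*t^2/3) = (2*B_t^3*t*(B_t^2 + 5*t)/3) dt + (5*B_t^4*t^2/3) dB_t.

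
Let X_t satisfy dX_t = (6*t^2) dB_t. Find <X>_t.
<X>_t = 36*t^5/5

For an Itô process dX_t = a(t) dt + b(t) dB_t, the quadratic variation is <X>_t = int_0^t b(s)^2 ds (the drift term does not contribute). Here b(s) = 6*s^2, so
  b(s)^2 = 36*s^4.
Integrating from 0 to t:
  <X>_t = int_0^t (36*s^4) ds = 36*t^5/5.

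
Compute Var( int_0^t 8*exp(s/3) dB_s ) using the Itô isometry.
Var = 96*exp(2*t/3) - 96

The Itô integral of a deterministic integrand f(s) has mean 0 because each increment f(s) * (B_{s+ds} - B_s) has mean 0. By the Itô isometry:
  Var( int_0^t f(s) dB_s ) = E[ (int_0^t f(s) dB_s)^2 ] = int_0^t f(s)^2 ds.
Here f(s) = 8*exp(s/3), so f(s)^2 = 64*exp(2*s/3). Integrate:
  int_0^t (64*exp(2*s/3)) ds = 96*exp(2*t/3) - 96.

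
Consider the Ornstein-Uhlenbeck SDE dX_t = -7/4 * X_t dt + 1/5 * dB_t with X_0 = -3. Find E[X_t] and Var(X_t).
E[X_t] = -3*exp(-7*t/4); Var(X_t) = 2/175 - 2*exp(-7*t/2)/175

The OU SDE dX = -theta X dt + sigma dB admits the integrating factor exp(theta t): d(exp(theta t) X_t) = sigma exp(theta t) dB_t. Integrating from 0 to t:
  X_t = x_0 * exp(-theta t) + sigma * int_0^t exp(-theta (t-s)) dB_s.
The Itô integral has mean 0 and (by the Itô isometry) variance sigma^2 * int_0^t exp(-2 theta (t - s)) ds = sigma^2 * (1 - exp(-2 theta t)) / (2 theta).
With theta = 7/4, sigma = 1/5, x_0 = -3:
  E[X_t] = -3 * exp(-7/4 t) = -3*exp(-7*t/4)
  Var(X_t) = (1/5)^2 * (1 - exp(-2*7/4 t)) / (2 * 7/4) = 2/175 - 2*exp(-7*t/2)/175.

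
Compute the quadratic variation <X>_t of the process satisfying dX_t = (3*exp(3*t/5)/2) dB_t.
<X>_t = 15*exp(6*t/5)/8 - 15/8

For an Itô process dX_t = a(t) dt + b(t) dB_t, the quadratic variation is <X>_t = int_0^t b(s)^2 ds (the drift term does not contribute). Here b(s) = 3*exp(3*s/5)/2, so
  b(s)^2 = 9*exp(6*s/5)/4.
Integrating from 0 to t:
  <X>_t = int_0^t (9*exp(6*s/5)/4) ds = 15*exp(6*t/5)/8 - 15/8.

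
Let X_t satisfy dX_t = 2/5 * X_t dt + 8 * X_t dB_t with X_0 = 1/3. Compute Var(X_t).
Var(X_t) = (exp(64*t) - 1)*exp(4*t/5)/9

For GBM dX = mu X dt + sigma X dB with X_0 = x_0, apply Itô to Y = log X: dY = (mu - sigma^2/2) dt + sigma dB, so Y_t = log(x_0) + (mu - sigma^2/2) t + sigma B_t and hence X_t = x_0 * exp((mu - sigma^2/2) t + sigma B_t).
With mu = 2/5, sigma = 8, x_0 = 1/3, this gives:
  X_t = 1/3 * exp((-158/5) * t + (8) * B_t).
Since sigma*B_t ~ Normal(0, sigma^2 t), E[exp(sigma*B_t)] = exp(sigma^2 t / 2); so E[X_t] = x_0 * exp((mu - sigma^2/2) t) * exp(sigma^2 t / 2) = x_0 * exp(mu t) = exp(2*t/5)/3.
Var(X_t) = E[X_t^2] - (E[X_t])^2 = x_0^2 * exp(2 mu t) * (exp(sigma^2 t) - 1) = (exp(64*t) - 1)*exp(4*t/5)/9.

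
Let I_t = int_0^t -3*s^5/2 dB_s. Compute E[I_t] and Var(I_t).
E[I_t] = 0; Var(I_t) = 9*t^11/44

The Itô integral of a deterministic integrand f(s) has mean 0 because each increment f(s) * (B_{s+ds} - B_s) has mean 0. By the Itô isometry:
  Var( int_0^t f(s) dB_s ) = E[ (int_0^t f(s) dB_s)^2 ] = int_0^t f(s)^2 ds.
Here f(s) = -3*s^5/2, so f(s)^2 = 9*s^10/4. Integrate:
  int_0^t (9*s^10/4) ds = 9*t^11/44.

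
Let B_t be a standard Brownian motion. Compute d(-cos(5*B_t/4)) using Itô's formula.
d(-cos(5*B_t/4)) = (25*cos(5*B_t/4)/32) dt + (5*sin(5*B_t/4)/4) dB_t

Itô's formula for f(B_t) gives d f(B_t) = f'(B_t) dB_t + (1/2) f''(B_t) dt. Compute derivatives of f(x) = -cos(5*x/4):
  f'(x)  = 5*sin(5*x/4)/4
  f''(x) = 25*cos(5*x/4)/16
Substitute x = B_t and multiply the f'' term by 1/2:
  drift     = (1/2) * (25*cos(5*x/4)/16) evaluated at B_t = 25*cos(5*B_t/4)/32
  diffusion = (5*sin(5*x/4)/4) evaluated at B_t = 5*sin(5*B_t/4)/4
Therefore d(-cos(5*B_t/4)) = (25*cos(5*B_t/4)/32) dt + (5*sin(5*B_t/4)/4) dB_t.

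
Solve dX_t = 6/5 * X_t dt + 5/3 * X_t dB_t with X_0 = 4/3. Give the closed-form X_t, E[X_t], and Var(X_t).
X_t = 4/3 * exp((-17/90) t + (5/3) B_t); E[X_t] = 4*exp(6*t/5)/3; Var(X_t) = 16*(exp(25*t/9) - 1)*exp(12*t/5)/9

For GBM dX = mu X dt + sigma X dB with X_0 = x_0, apply Itô to Y = log X: dY = (mu - sigma^2/2) dt + sigma dB, so Y_t = log(x_0) + (mu - sigma^2/2) t + sigma B_t and hence X_t = x_0 * exp((mu - sigma^2/2) t + sigma B_t).
With mu = 6/5, sigma = 5/3, x_0 = 4/3, this gives:
  X_t = 4/3 * exp((-17/90) * t + (5/3) * B_t).
Since sigma*B_t ~ Normal(0, sigma^2 t), E[exp(sigma*B_t)] = exp(sigma^2 t / 2); so E[X_t] = x_0 * exp((mu - sigma^2/2) t) * exp(sigma^2 t / 2) = x_0 * exp(mu t) = 4*exp(6*t/5)/3.
Var(X_t) = E[X_t^2] - (E[X_t])^2 = x_0^2 * exp(2 mu t) * (exp(sigma^2 t) - 1) = 16*(exp(25*t/9) - 1)*exp(12*t/5)/9.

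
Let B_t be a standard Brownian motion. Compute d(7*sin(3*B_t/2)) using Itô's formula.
d(7*sin(3*B_t/2)) = (-63*sin(3*B_t/2)/8) dt + (21*cos(3*B_t/2)/2) dB_t

Itô's formula for f(B_t) gives d f(B_t) = f'(B_t) dB_t + (1/2) f''(B_t) dt. Compute derivatives of f(x) = 7*sin(3*x/2):
  f'(x)  = 21*cos(3*x/2)/2
  f''(x) = -63*sin(3*x/2)/4
Substitute x = B_t and multiply the f'' term by 1/2:
  drift     = (1/2) * (-63*sin(3*x/2)/4) evaluated at B_t = -63*sin(3*B_t/2)/8
  diffusion = (21*cos(3*x/2)/2) evaluated at B_t = 21*cos(3*B_t/2)/2
Therefore d(7*sin(3*B_t/2)) = (-63*sin(3*B_t/2)/8) dt + (21*cos(3*B_t/2)/2) dB_t.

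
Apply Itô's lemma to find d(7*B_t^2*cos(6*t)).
d(7*B_t^2*cos(6*t)) = (-42*B_t^2*sin(6*t) + 7*cos(6*t)) dt + (14*B_t*cos(6*t)) dB_t

Itô's formula for f(t, x): d f(t, B_t) = (f_t + (1/2) f_xx) dt + f_x dB_t. Compute partials of f(t, x) = 7*x^2*cos(6*t):
  f_t(t,x)  = -42*x^2*sin(6*t)
  f_x(t,x)  = 14*x*cos(6*t)
  f_xx(t,x) = 14*cos(6*t)
Assemble drift = f_t + (1/2) f_xx = -42*x^2*sin(6*t) + 7*cos(6*t) and diffusion = f_x = 14*x*cos(6*t). Substituting x = B_t:
  d(7*B_t^2*cos(6*t)) = (-42*B_t^2*sin(6*t) + 7*cos(6*t)) dt + (14*B_t*cos(6*t)) dB_t.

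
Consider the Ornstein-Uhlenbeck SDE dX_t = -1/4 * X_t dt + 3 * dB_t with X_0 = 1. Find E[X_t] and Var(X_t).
E[X_t] = exp(-t/4); Var(X_t) = 18 - 18*exp(-t/2)

The OU SDE dX = -theta X dt + sigma dB admits the integrating factor exp(theta t): d(exp(theta t) X_t) = sigma exp(theta t) dB_t. Integrating from 0 to t:
  X_t = x_0 * exp(-theta t) + sigma * int_0^t exp(-theta (t-s)) dB_s.
The Itô integral has mean 0 and (by the Itô isometry) variance sigma^2 * int_0^t exp(-2 theta (t - s)) ds = sigma^2 * (1 - exp(-2 theta t)) / (2 theta).
With theta = 1/4, sigma = 3, x_0 = 1:
  E[X_t] = 1 * exp(-1/4 t) = exp(-t/4)
  Var(X_t) = (3)^2 * (1 - exp(-2*1/4 t)) / (2 * 1/4) = 18 - 18*exp(-t/2).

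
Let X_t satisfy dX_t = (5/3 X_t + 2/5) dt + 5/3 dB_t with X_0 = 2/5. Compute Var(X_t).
Var(X_t) = 5*exp(10*t/3)/6 - 5/6

The variance V(t) = Var(X_t) satisfies V'(t) = 2 a V(t) + c^2 with V(0) = 0 (drift coefficient is linear in X, diffusion is constant). With a = 5/3, c = 5/3, the solution is
  V(t) = (c^2 / (2 a)) * (exp(2 a t) - 1)
       = ((5/3)^2 / (2*(5/3))) * (exp((10/3) t) - 1)
       = 5*exp(10*t/3)/6 - 5/6.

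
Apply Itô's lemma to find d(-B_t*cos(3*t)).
d(-B_t*cos(3*t)) = (3*B_t*sin(3*t)) dt + (-cos(3*t)) dB_t

Itô's formula for f(t, x): d f(t, B_t) = (f_t + (1/2) f_xx) dt + f_x dB_t. Compute partials of f(t, x) = -x*cos(3*t):
  f_t(t,x)  = 3*x*sin(3*t)
  f_x(t,x)  = -cos(3*t)
  f_xx(t,x) = 0
Assemble drift = f_t + (1/2) f_xx = 3*x*sin(3*t) and diffusion = f_x = -cos(3*t). Substituting x = B_t:
  d(-B_t*cos(3*t)) = (3*B_t*sin(3*t)) dt + (-cos(3*t)) dB_t.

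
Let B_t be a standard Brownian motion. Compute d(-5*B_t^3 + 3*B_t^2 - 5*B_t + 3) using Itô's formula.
d(-5*B_t^3 + 3*B_t^2 - 5*B_t + 3) = (3 - 15*B_t) dt + (-15*B_t^2 + 6*B_t - 5) dB_t

Itô's formula for f(B_t) gives d f(B_t) = f'(B_t) dB_t + (1/2) f''(B_t) dt. Compute derivatives of f(x) = -5*x^3 + 3*x^2 - 5*x + 3:
  f'(x)  = -15*x^2 + 6*x - 5
  f''(x) = 6 - 30*x
Substitute x = B_t and multiply the f'' term by 1/2:
  drift     = (1/2) * (6 - 30*x) evaluated at B_t = 3 - 15*B_t
  diffusion = (-15*x^2 + 6*x - 5) evaluated at B_t = -15*B_t^2 + 6*B_t - 5
Therefore d(-5*B_t^3 + 3*B_t^2 - 5*B_t + 3) = (3 - 15*B_t) dt + (-15*B_t^2 + 6*B_t - 5) dB_t.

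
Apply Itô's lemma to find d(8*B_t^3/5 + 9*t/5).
d(8*B_t^3/5 + 9*t/5) = (24*B_t/5 + 9/5) dt + (24*B_t^2/5) dB_t

Itô's formula for f(t, x): d f(t, B_t) = (f_t + (1/2) f_xx) dt + f_x dB_t. Compute partials of f(t, x) = 9*t/5 + 8*x^3/5:
  f_t(t,x)  = 9/5
  f_x(t,x)  = 24*x^2/5
  f_xx(t,x) = 48*x/5
Assemble drift = f_t + (1/2) f_xx = 24*x/5 + 9/5 and diffusion = f_x = 24*x^2/5. Substituting x = B_t:
  d(8*B_t^3/5 + 9*t/5) = (24*B_t/5 + 9/5) dt + (24*B_t^2/5) dB_t.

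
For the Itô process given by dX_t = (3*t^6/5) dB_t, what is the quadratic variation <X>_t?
<X>_t = 9*t^13/325

For an Itô process dX_t = a(t) dt + b(t) dB_t, the quadratic variation is <X>_t = int_0^t b(s)^2 ds (the drift term does not contribute). Here b(s) = 3*s^6/5, so
  b(s)^2 = 9*s^12/25.
Integrating from 0 to t:
  <X>_t = int_0^t (9*s^12/25) ds = 9*t^13/325.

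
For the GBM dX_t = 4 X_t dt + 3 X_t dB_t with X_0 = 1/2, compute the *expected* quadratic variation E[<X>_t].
E[<X>_t] = 9*exp(17*t)/68 - 9/68

<X>_t = int_0^t (3 * X_s)^2 ds. Taking expectation inside the integral: E[<X>_t] = 3^2 * int_0^t E[X_s^2] ds. For GBM, E[X_s^2] = x_0^2 * exp((2 mu + sigma^2) s). Integrating:
  E[<X>_t] = 3^2 * (1/2)^2 * (exp((2*4 + 3^2) t) - 1) / (2*4 + 3^2)
           = 3^2 * (1/2)^2 * (exp(17 t) - 1) / 17 = 9*exp(17*t)/68 - 9/68.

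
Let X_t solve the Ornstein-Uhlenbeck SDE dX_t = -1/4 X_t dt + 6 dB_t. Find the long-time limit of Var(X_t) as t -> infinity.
lim Var(X_t) = 72

The OU SDE dX = -theta X dt + sigma dB admits the integrating factor exp(theta t): d(exp(theta t) X_t) = sigma exp(theta t) dB_t. Integrating from 0 to t gives X_t = x_0 * exp(-theta t) + sigma * int_0^t exp(-theta (t-s)) dB_s for any initial x_0. The Itô integral has variance (by the Itô isometry) sigma^2 * int_0^t exp(-2 theta (t - s)) ds = sigma^2 * (1 - exp(-2 theta t)) / (2 theta), independent of x_0.
With theta = 1/4, sigma = 6:
  Var(X_t) = (6)^2 * (1 - exp(-2*1/4 t)) / (2 * 1/4) = 72 - 72*exp(-t/2).
As t -> infinity, exp(-2*1/4 t) -> 0, so the stationary variance is sigma^2 / (2 theta) = 72.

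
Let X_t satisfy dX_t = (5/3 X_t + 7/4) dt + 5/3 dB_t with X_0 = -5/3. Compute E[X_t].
E[X_t] = -37*exp(5*t/3)/60 - 21/20

Taking expectations and using E[dB_t] = 0, the mean m(t) = E[X_t] satisfies the ODE m'(t) = a m(t) + b with m(0) = x_0. With a = 5/3, b = 7/4, x_0 = -5/3, the solution is
  m(t) = x_0 * exp(a t) + (b/a) * (exp(a t) - 1)
       = (-5/3) * exp((5/3) t) + ((7/4)/(5/3)) * (exp((5/3) t) - 1)
       = -37*exp(5*t/3)/60 - 21/20.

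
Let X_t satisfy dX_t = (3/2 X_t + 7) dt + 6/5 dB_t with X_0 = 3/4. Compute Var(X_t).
Var(X_t) = 12*exp(3*t)/25 - 12/25

The variance V(t) = Var(X_t) satisfies V'(t) = 2 a V(t) + c^2 with V(0) = 0 (drift coefficient is linear in X, diffusion is constant). With a = 3/2, c = 6/5, the solution is
  V(t) = (c^2 / (2 a)) * (exp(2 a t) - 1)
       = ((6/5)^2 / (2*(3/2))) * (exp(3 t) - 1)
       = 12*exp(3*t)/25 - 12/25.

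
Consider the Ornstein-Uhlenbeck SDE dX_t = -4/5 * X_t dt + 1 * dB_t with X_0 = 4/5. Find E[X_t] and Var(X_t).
E[X_t] = 4*exp(-4*t/5)/5; Var(X_t) = 5/8 - 5*exp(-8*t/5)/8

The OU SDE dX = -theta X dt + sigma dB admits the integrating factor exp(theta t): d(exp(theta t) X_t) = sigma exp(theta t) dB_t. Integrating from 0 to t:
  X_t = x_0 * exp(-theta t) + sigma * int_0^t exp(-theta (t-s)) dB_s.
The Itô integral has mean 0 and (by the Itô isometry) variance sigma^2 * int_0^t exp(-2 theta (t - s)) ds = sigma^2 * (1 - exp(-2 theta t)) / (2 theta).
With theta = 4/5, sigma = 1, x_0 = 4/5:
  E[X_t] = 4/5 * exp(-4/5 t) = 4*exp(-4*t/5)/5
  Var(X_t) = (1)^2 * (1 - exp(-2*4/5 t)) / (2 * 4/5) = 5/8 - 5*exp(-8*t/5)/8.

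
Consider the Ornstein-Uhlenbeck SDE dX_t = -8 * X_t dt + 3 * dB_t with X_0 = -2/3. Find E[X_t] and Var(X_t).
E[X_t] = -2*exp(-8*t)/3; Var(X_t) = 9/16 - 9*exp(-16*t)/16

The OU SDE dX = -theta X dt + sigma dB admits the integrating factor exp(theta t): d(exp(theta t) X_t) = sigma exp(theta t) dB_t. Integrating from 0 to t:
  X_t = x_0 * exp(-theta t) + sigma * int_0^t exp(-theta (t-s)) dB_s.
The Itô integral has mean 0 and (by the Itô isometry) variance sigma^2 * int_0^t exp(-2 theta (t - s)) ds = sigma^2 * (1 - exp(-2 theta t)) / (2 theta).
With theta = 8, sigma = 3, x_0 = -2/3:
  E[X_t] = -2/3 * exp(-8 t) = -2*exp(-8*t)/3
  Var(X_t) = (3)^2 * (1 - exp(-2*8 t)) / (2 * 8) = 9/16 - 9*exp(-16*t)/16.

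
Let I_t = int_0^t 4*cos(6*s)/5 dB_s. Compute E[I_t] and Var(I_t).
E[I_t] = 0; Var(I_t) = 8*t/25 + 2*sin(12*t)/75

The Itô integral of a deterministic integrand f(s) has mean 0 because each increment f(s) * (B_{s+ds} - B_s) has mean 0. By the Itô isometry:
  Var( int_0^t f(s) dB_s ) = E[ (int_0^t f(s) dB_s)^2 ] = int_0^t f(s)^2 ds.
Here f(s) = 4*cos(6*s)/5, so f(s)^2 = 16*cos(6*s)^2/25. Integrate:
  int_0^t (16*cos(6*s)^2/25) ds = 8*t/25 + 2*sin(12*t)/75.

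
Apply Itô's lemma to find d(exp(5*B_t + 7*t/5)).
d(exp(5*B_t + 7*t/5)) = (139*exp(5*B_t + 7*t/5)/10) dt + (5*exp(5*B_t + 7*t/5)) dB_t

Itô's formula for f(t, x): d f(t, B_t) = (f_t + (1/2) f_xx) dt + f_x dB_t. Compute partials of f(t, x) = exp(7*t/5 + 5*x):
  f_t(t,x)  = 7*exp(7*t/5 + 5*x)/5
  f_x(t,x)  = 5*exp(7*t/5 + 5*x)
  f_xx(t,x) = 25*exp(7*t/5 + 5*x)
Assemble drift = f_t + (1/2) f_xx = 139*exp(7*t/5 + 5*x)/10 and diffusion = f_x = 5*exp(7*t/5 + 5*x). Substituting x = B_t:
  d(exp(5*B_t + 7*t/5)) = (139*exp(5*B_t + 7*t/5)/10) dt + (5*exp(5*B_t + 7*t/5)) dB_t.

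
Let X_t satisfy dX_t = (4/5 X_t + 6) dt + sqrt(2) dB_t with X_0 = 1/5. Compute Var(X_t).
Var(X_t) = 5*exp(8*t/5)/4 - 5/4

The variance V(t) = Var(X_t) satisfies V'(t) = 2 a V(t) + c^2 with V(0) = 0 (drift coefficient is linear in X, diffusion is constant). With a = 4/5, c = sqrt(2), the solution is
  V(t) = (c^2 / (2 a)) * (exp(2 a t) - 1)
       = (sqrt(2)^2 / (2*(4/5))) * (exp((8/5) t) - 1)
       = 5*exp(8*t/5)/4 - 5/4.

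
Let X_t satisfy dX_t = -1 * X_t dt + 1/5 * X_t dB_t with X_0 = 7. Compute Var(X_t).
Var(X_t) = (49*exp(t/25) - 49)*exp(-2*t)

For GBM dX = mu X dt + sigma X dB with X_0 = x_0, apply Itô to Y = log X: dY = (mu - sigma^2/2) dt + sigma dB, so Y_t = log(x_0) + (mu - sigma^2/2) t + sigma B_t and hence X_t = x_0 * exp((mu - sigma^2/2) t + sigma B_t).
With mu = -1, sigma = 1/5, x_0 = 7, this gives:
  X_t = 7 * exp((-51/50) * t + (1/5) * B_t).
Since sigma*B_t ~ Normal(0, sigma^2 t), E[exp(sigma*B_t)] = exp(sigma^2 t / 2); so E[X_t] = x_0 * exp((mu - sigma^2/2) t) * exp(sigma^2 t / 2) = x_0 * exp(mu t) = 7*exp(-t).
Var(X_t) = E[X_t^2] - (E[X_t])^2 = x_0^2 * exp(2 mu t) * (exp(sigma^2 t) - 1) = (49*exp(t/25) - 49)*exp(-2*t).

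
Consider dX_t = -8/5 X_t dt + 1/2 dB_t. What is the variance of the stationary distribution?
lim Var(X_t) = 5/64

The OU SDE dX = -theta X dt + sigma dB admits the integrating factor exp(theta t): d(exp(theta t) X_t) = sigma exp(theta t) dB_t. Integrating from 0 to t gives X_t = x_0 * exp(-theta t) + sigma * int_0^t exp(-theta (t-s)) dB_s for any initial x_0. The Itô integral has variance (by the Itô isometry) sigma^2 * int_0^t exp(-2 theta (t - s)) ds = sigma^2 * (1 - exp(-2 theta t)) / (2 theta), independent of x_0.
With theta = 8/5, sigma = 1/2:
  Var(X_t) = (1/2)^2 * (1 - exp(-2*8/5 t)) / (2 * 8/5) = 5/64 - 5*exp(-16*t/5)/64.
As t -> infinity, exp(-2*8/5 t) -> 0, so the stationary variance is sigma^2 / (2 theta) = 5/64.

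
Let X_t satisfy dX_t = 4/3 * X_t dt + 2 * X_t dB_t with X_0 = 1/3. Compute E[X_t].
E[X_t] = exp(4*t/3)/3

For GBM dX = mu X dt + sigma X dB with X_0 = x_0, apply Itô to Y = log X: dY = (mu - sigma^2/2) dt + sigma dB, so Y_t = log(x_0) + (mu - sigma^2/2) t + sigma B_t and hence X_t = x_0 * exp((mu - sigma^2/2) t + sigma B_t).
With mu = 4/3, sigma = 2, x_0 = 1/3, this gives:
  X_t = 1/3 * exp((-2/3) * t + (2) * B_t).
Since sigma*B_t ~ Normal(0, sigma^2 t), E[exp(sigma*B_t)] = exp(sigma^2 t / 2); so E[X_t] = x_0 * exp((mu - sigma^2/2) t) * exp(sigma^2 t / 2) = x_0 * exp(mu t) = exp(4*t/3)/3.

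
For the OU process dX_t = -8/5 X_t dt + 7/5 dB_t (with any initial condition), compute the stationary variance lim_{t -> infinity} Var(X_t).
lim Var(X_t) = 49/80

The OU SDE dX = -theta X dt + sigma dB admits the integrating factor exp(theta t): d(exp(theta t) X_t) = sigma exp(theta t) dB_t. Integrating from 0 to t gives X_t = x_0 * exp(-theta t) + sigma * int_0^t exp(-theta (t-s)) dB_s for any initial x_0. The Itô integral has variance (by the Itô isometry) sigma^2 * int_0^t exp(-2 theta (t - s)) ds = sigma^2 * (1 - exp(-2 theta t)) / (2 theta), independent of x_0.
With theta = 8/5, sigma = 7/5:
  Var(X_t) = (7/5)^2 * (1 - exp(-2*8/5 t)) / (2 * 8/5) = 49/80 - 49*exp(-16*t/5)/80.
As t -> infinity, exp(-2*8/5 t) -> 0, so the stationary variance is sigma^2 / (2 theta) = 49/80.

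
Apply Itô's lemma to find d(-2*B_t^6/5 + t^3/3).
d(-2*B_t^6/5 + t^3/3) = (-6*B_t^4 + t^2) dt + (-12*B_t^5/5) dB_t

Itô's formula for f(t, x): d f(t, B_t) = (f_t + (1/2) f_xx) dt + f_x dB_t. Compute partials of f(t, x) = t^3/3 - 2*x^6/5:
  f_t(t,x)  = t^2
  f_x(t,x)  = -12*x^5/5
  f_xx(t,x) = -12*x^4
Assemble drift = f_t + (1/2) f_xx = t^2 - 6*x^4 and diffusion = f_x = -12*x^5/5. Substituting x = B_t:
  d(-2*B_t^6/5 + t^3/3) = (-6*B_t^4 + t^2) dt + (-12*B_t^5/5) dB_t.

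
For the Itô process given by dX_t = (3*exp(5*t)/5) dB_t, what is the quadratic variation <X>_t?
<X>_t = 9*exp(10*t)/250 - 9/250

For an Itô process dX_t = a(t) dt + b(t) dB_t, the quadratic variation is <X>_t = int_0^t b(s)^2 ds (the drift term does not contribute). Here b(s) = 3*exp(5*s)/5, so
  b(s)^2 = 9*exp(10*s)/25.
Integrating from 0 to t:
  <X>_t = int_0^t (9*exp(10*s)/25) ds = 9*exp(10*t)/250 - 9/250.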